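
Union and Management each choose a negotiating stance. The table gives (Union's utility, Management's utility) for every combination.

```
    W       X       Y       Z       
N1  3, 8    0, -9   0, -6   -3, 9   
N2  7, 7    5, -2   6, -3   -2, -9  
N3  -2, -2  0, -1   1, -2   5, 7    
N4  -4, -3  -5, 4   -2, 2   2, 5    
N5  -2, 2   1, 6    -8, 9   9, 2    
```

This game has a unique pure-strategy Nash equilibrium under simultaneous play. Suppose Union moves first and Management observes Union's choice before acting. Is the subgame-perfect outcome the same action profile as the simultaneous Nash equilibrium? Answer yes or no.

yes

Solve by backward induction (Union leads).
- N1 → Management plays Z (best of 8, -9, -6, 9); Union gets -3.
- N2 → Management plays W (best of 7, -2, -3, -9); Union gets 7.
- N3 → Management plays Z (best of -2, -1, -2, 7); Union gets 5.
- N4 → Management plays Z (best of -3, 4, 2, 5); Union gets 2.
- N5 → Management plays Y (best of 2, 6, 9, 2); Union gets -8.
Among -3, 7, 5, 2, -8, the best is 7 at N2. Subgame-perfect outcome: (N2, W) with payoffs (7, 7).
Now find the simultaneous Nash equilibrium.
Union's best replies: W→N2; X→N2; Y→N2; Z→N5.
Management's best replies: N1→Z; N2→W; N3→Z; N4→Z; N5→Y.
Only (N2, W) has each player best-responding; Nash payoffs (7, 7).
Sequential outcome (N2, W) coincides with the Nash profile (N2, W).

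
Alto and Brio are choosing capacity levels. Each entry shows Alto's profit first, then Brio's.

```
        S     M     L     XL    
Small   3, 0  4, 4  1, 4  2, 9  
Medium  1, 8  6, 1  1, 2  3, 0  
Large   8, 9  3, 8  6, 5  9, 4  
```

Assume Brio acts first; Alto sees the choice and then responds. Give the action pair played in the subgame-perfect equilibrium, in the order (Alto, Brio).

Solve by backward induction (Brio leads).
- S → Alto plays Large (best of 3, 1, 8); Brio gets 9.
- M → Alto plays Medium (best of 4, 6, 3); Brio gets 1.
- L → Alto plays Large (best of 1, 1, 6); Brio gets 5.
- XL → Alto plays Large (best of 2, 3, 9); Brio gets 4.
Brio's induced payoffs are 9, 1, 5, 4, so Brio commits to S. Subgame-perfect outcome: (Large, S) with payoffs (8, 9).

(Large, S)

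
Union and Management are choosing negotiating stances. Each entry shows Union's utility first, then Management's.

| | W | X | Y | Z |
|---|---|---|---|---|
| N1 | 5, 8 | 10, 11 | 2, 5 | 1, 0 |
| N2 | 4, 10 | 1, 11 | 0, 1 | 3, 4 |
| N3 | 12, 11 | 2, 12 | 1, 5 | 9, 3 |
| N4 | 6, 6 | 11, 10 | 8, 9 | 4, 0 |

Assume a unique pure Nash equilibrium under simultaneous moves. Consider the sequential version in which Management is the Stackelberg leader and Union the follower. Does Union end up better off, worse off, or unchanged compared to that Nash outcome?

Work backward from Union's decision.
- W → Union plays N3 (best of 5, 4, 12, 6); Management gets 11.
- X → Union plays N4 (best of 10, 1, 2, 11); Management gets 10.
- Y → Union plays N4 (best of 2, 0, 1, 8); Management gets 9.
- Z → Union plays N3 (best of 1, 3, 9, 4); Management gets 3.
Management's induced payoffs are 11, 10, 9, 3, so Management commits to W. Subgame-perfect outcome: (N3, W) with payoffs (12, 11).
Under simultaneous play:
Union's best replies: W→N3; X→N4; Y→N4; Z→N3.
Management's best replies: N1→X; N2→X; N3→X; N4→X.
The unique mutual best reply is (N4, X), giving (11, 10).
Union earns 12 sequentially versus 11 at the Nash outcome: better off.

better off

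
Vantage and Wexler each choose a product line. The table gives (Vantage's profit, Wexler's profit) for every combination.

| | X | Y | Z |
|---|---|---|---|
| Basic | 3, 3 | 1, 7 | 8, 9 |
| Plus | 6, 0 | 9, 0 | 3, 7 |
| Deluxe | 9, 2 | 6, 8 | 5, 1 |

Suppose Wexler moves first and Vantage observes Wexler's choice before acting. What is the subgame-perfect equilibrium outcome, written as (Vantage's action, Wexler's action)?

Backward induction with Wexler moving first.
- X → Vantage plays Deluxe (best of 3, 6, 9); Wexler gets 2.
- Y → Vantage plays Plus (best of 1, 9, 6); Wexler gets 0.
- Z → Vantage plays Basic (best of 8, 3, 5); Wexler gets 9.
Maximizing over 2, 0, 9, Wexler chooses Z. Subgame-perfect outcome: (Basic, Z) with payoffs (8, 9).

(Basic, Z)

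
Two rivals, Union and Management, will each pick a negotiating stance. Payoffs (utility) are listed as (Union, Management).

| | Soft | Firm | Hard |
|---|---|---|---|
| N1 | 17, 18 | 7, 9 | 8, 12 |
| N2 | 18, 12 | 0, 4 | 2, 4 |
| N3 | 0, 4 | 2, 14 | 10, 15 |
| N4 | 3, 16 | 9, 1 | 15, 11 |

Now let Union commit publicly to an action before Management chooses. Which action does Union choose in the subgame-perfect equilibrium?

N2

Backward induction with Union moving first.
- N1 → Management plays Soft (best of 18, 9, 12); Union gets 17.
- N2 → Management plays Soft (best of 12, 4, 4); Union gets 18.
- N3 → Management plays Hard (best of 4, 14, 15); Union gets 10.
- N4 → Management plays Soft (best of 16, 1, 11); Union gets 3.
Union's induced payoffs are 17, 18, 10, 3, so Union commits to N2. Subgame-perfect outcome: (N2, Soft) with payoffs (18, 12).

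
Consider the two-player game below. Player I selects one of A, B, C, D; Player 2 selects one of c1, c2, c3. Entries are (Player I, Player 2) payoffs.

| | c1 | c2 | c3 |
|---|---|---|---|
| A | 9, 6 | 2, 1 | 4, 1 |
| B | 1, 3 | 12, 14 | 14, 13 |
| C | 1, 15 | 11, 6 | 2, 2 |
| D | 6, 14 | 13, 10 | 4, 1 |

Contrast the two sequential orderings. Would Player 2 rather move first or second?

second

If Player I leads: Player 2's best replies are A→c1, B→c2, C→c1, D→c1; Player I's induced payoffs 9, 12, 1, 6; outcome (B, c2), payoffs (12, 14).
If Player 2 leads: Player I's best replies are c1→A, c2→D, c3→B; Player 2's induced payoffs 6, 10, 13; outcome (B, c3), payoffs (14, 13).
Player 2 gets 13 moving first and 14 moving second, so Player 2 prefers to move second.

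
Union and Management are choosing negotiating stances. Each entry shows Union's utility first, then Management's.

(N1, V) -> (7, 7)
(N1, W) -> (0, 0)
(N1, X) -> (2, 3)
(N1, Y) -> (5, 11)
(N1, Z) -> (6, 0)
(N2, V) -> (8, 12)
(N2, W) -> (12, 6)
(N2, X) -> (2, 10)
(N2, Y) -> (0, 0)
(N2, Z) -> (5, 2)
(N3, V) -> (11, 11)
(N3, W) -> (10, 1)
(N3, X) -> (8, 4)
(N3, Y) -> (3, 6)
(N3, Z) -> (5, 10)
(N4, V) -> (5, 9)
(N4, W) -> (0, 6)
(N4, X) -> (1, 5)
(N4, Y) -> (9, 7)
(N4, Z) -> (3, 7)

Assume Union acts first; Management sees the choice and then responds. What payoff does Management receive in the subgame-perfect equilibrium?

11

Solve by backward induction (Union leads).
- N1 → Management plays Y (best of 7, 0, 3, 11, 0); Union gets 5.
- N2 → Management plays V (best of 12, 6, 10, 0, 2); Union gets 8.
- N3 → Management plays V (best of 11, 1, 4, 6, 10); Union gets 11.
- N4 → Management plays V (best of 9, 6, 5, 7, 7); Union gets 5.
Maximizing over 5, 8, 11, 5, Union chooses N3. Subgame-perfect outcome: (N3, V) with payoffs (11, 11).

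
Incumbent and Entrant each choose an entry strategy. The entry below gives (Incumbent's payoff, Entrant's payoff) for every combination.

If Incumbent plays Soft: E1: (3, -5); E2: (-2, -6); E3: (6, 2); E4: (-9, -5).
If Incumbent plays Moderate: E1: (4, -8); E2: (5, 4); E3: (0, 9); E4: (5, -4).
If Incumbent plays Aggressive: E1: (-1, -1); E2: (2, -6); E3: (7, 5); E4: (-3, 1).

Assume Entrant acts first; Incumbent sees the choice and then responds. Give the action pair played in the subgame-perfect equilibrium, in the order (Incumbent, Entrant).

Incumbent best-responds to each possible Entrant move:
- E1: BR = Moderate, leader payoff -8.
- E2: BR = Moderate, leader payoff 4.
- E3: BR = Aggressive, leader payoff 5.
- E4: BR = Moderate, leader payoff -4.
Entrant's induced payoffs are -8, 4, 5, -4, so Entrant commits to E3. Subgame-perfect outcome: (Aggressive, E3) with payoffs (7, 5).

(Aggressive, E3)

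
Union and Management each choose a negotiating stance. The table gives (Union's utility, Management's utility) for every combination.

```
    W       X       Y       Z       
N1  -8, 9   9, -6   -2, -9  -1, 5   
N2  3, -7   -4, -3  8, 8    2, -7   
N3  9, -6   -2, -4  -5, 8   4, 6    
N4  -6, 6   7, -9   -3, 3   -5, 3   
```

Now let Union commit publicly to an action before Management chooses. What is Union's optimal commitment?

N2

Backward induction with Union moving first.
- N1 → Management plays W (best of 9, -6, -9, 5); Union gets -8.
- N2 → Management plays Y (best of -7, -3, 8, -7); Union gets 8.
- N3 → Management plays Y (best of -6, -4, 8, 6); Union gets -5.
- N4 → Management plays W (best of 6, -9, 3, 3); Union gets -6.
Union's induced payoffs are -8, 8, -5, -6, so Union commits to N2. Subgame-perfect outcome: (N2, Y) with payoffs (8, 8).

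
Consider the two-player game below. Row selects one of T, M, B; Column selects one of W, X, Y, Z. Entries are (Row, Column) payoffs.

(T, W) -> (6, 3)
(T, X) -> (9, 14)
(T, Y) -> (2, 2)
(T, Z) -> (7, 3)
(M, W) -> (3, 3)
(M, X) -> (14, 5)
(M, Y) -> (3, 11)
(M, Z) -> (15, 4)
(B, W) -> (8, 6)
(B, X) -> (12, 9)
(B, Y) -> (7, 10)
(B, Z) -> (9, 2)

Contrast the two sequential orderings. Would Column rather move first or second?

If Row leads: Column's best replies are T→X, M→Y, B→Y; Row's induced payoffs 9, 3, 7; outcome (T, X), payoffs (9, 14).
If Column leads: Row's best replies are W→B, X→M, Y→B, Z→M; Column's induced payoffs 6, 5, 10, 4; outcome (B, Y), payoffs (7, 10).
Column gets 10 moving first and 14 moving second, so Column prefers to move second.

second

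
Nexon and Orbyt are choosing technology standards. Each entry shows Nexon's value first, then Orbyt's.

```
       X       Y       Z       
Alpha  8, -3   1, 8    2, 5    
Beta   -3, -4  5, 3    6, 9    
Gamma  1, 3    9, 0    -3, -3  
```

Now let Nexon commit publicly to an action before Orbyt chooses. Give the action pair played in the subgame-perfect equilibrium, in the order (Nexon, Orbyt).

(Beta, Z)

Work backward from Orbyt's decision.
- Alpha: Orbyt compares -3, 8, 5 and picks Y; Nexon would get 1.
- Beta: Orbyt compares -4, 3, 9 and picks Z; Nexon would get 6.
- Gamma: Orbyt compares 3, 0, -3 and picks X; Nexon would get 1.
Nexon's induced payoffs are 1, 6, 1, so Nexon commits to Beta. Subgame-perfect outcome: (Beta, Z) with payoffs (6, 9).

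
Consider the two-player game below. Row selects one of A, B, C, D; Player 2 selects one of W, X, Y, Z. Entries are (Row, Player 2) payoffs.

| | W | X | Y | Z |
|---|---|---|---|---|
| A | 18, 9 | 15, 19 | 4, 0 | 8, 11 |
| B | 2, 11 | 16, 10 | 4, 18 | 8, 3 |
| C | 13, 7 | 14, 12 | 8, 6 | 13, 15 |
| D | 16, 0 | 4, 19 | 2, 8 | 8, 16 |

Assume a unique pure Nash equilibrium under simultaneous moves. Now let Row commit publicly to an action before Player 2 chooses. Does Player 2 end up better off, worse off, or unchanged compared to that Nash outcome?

Backward induction with Row moving first.
- A: BR = X, leader payoff 15.
- B: BR = Y, leader payoff 4.
- C: BR = Z, leader payoff 13.
- D: BR = X, leader payoff 4.
Among 15, 4, 13, 4, the best is 15 at A. Subgame-perfect outcome: (A, X) with payoffs (15, 19).
Under simultaneous play:
Row's best replies: W→A; X→B; Y→C; Z→C.
Player 2's best replies: A→X; B→Y; C→Z; D→X.
Only (C, Z) has each player best-responding; Nash payoffs (13, 15).
Player 2 earns 19 sequentially versus 15 at the Nash outcome: better off.

better off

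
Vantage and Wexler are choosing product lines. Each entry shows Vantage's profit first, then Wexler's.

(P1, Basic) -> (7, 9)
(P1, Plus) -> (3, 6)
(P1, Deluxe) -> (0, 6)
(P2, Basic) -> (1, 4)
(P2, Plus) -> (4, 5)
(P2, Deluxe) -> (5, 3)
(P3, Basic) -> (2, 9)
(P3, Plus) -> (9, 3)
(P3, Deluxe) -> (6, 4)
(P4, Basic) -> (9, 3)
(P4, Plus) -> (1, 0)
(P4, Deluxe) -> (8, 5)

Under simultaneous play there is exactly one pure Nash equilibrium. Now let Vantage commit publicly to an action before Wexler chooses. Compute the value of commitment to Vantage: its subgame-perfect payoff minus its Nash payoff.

Wexler best-responds to each possible Vantage move:
- P1: BR = Basic, leader payoff 7.
- P2: BR = Plus, leader payoff 4.
- P3: BR = Basic, leader payoff 2.
- P4: BR = Deluxe, leader payoff 8.
Vantage's induced payoffs are 7, 4, 2, 8, so Vantage commits to P4. Subgame-perfect outcome: (P4, Deluxe) with payoffs (8, 5).
Now find the simultaneous Nash equilibrium.
Vantage's best replies: Basic→P4; Plus→P3; Deluxe→P4.
Wexler's best replies: P1→Basic; P2→Plus; P3→Basic; P4→Deluxe.
Only (P4, Deluxe) has each player best-responding; Nash payoffs (8, 5).
Vantage's commitment gain: 8 − 8 = 0.

0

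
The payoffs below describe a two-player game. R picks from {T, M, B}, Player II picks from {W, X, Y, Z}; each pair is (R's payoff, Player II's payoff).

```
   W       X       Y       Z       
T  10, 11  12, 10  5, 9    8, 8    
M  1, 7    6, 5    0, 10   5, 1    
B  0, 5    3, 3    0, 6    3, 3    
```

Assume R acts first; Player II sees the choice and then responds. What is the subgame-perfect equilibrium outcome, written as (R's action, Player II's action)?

Player II best-responds to each possible R move:
- T: BR = W, leader payoff 10.
- M: BR = Y, leader payoff 0.
- B: BR = Y, leader payoff 0.
Among 10, 0, 0, the best is 10 at T. Subgame-perfect outcome: (T, W) with payoffs (10, 11).

(T, W)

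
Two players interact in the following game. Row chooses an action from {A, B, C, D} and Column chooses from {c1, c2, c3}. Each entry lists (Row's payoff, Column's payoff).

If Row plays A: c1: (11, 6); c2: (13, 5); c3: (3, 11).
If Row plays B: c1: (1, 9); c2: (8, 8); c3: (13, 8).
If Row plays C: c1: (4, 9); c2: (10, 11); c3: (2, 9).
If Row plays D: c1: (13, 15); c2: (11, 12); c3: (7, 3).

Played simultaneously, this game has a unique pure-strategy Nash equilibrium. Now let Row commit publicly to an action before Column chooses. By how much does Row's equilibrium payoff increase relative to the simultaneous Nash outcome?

Solve by backward induction (Row leads).
- A: Column compares 6, 5, 11 and picks c3; Row would get 3.
- B: Column compares 9, 8, 8 and picks c1; Row would get 1.
- C: Column compares 9, 11, 9 and picks c2; Row would get 10.
- D: Column compares 15, 12, 3 and picks c1; Row would get 13.
Maximizing over 3, 1, 10, 13, Row chooses D. Subgame-perfect outcome: (D, c1) with payoffs (13, 15).
Now find the simultaneous Nash equilibrium.
Row's best replies: c1→D; c2→A; c3→B.
Column's best replies: A→c3; B→c1; C→c2; D→c1.
The unique mutual best reply is (D, c1), giving (13, 15).
Row's commitment gain: 13 − 13 = 0.

0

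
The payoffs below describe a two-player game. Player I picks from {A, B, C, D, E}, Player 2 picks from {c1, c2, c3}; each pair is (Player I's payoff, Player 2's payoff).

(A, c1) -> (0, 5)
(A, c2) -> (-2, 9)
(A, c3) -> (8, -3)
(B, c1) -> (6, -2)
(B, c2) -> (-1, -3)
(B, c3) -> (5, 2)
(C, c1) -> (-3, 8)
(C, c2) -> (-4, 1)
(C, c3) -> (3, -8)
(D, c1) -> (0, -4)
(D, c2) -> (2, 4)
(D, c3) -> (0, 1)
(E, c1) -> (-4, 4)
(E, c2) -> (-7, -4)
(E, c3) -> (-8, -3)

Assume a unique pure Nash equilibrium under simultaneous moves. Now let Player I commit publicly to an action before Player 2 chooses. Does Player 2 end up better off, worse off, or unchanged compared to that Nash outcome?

worse off

Backward induction with Player I moving first.
- A: BR = c2, leader payoff -2.
- B: BR = c3, leader payoff 5.
- C: BR = c1, leader payoff -3.
- D: BR = c2, leader payoff 2.
- E: BR = c1, leader payoff -4.
Maximizing over -2, 5, -3, 2, -4, Player I chooses B. Subgame-perfect outcome: (B, c3) with payoffs (5, 2).
For the simultaneous game, intersect best replies.
Player I's best replies: c1→B; c2→D; c3→A.
Player 2's best replies: A→c2; B→c3; C→c1; D→c2; E→c1.
Only (D, c2) has each player best-responding; Nash payoffs (2, 4).
Player 2 earns 2 sequentially versus 4 at the Nash outcome: worse off.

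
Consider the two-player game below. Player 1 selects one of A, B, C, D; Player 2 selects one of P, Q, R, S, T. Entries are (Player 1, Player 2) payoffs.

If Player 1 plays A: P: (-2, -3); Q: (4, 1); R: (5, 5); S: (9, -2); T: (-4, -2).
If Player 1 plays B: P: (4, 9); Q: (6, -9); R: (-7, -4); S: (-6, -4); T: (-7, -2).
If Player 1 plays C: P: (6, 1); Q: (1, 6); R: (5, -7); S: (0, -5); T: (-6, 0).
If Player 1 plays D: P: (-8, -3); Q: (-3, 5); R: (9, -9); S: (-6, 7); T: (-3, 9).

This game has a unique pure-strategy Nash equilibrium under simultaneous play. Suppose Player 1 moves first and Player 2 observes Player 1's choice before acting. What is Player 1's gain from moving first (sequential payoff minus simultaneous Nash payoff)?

Backward induction with Player 1 moving first.
- A → Player 2 plays R (best of -3, 1, 5, -2, -2); Player 1 gets 5.
- B → Player 2 plays P (best of 9, -9, -4, -4, -2); Player 1 gets 4.
- C → Player 2 plays Q (best of 1, 6, -7, -5, 0); Player 1 gets 1.
- D → Player 2 plays T (best of -3, 5, -9, 7, 9); Player 1 gets -3.
Maximizing over 5, 4, 1, -3, Player 1 chooses A. Subgame-perfect outcome: (A, R) with payoffs (5, 5).
Now find the simultaneous Nash equilibrium.
Player 1's best replies: P→C; Q→B; R→D; S→A; T→D.
Player 2's best replies: A→R; B→P; C→Q; D→T.
Only (D, T) has each player best-responding; Nash payoffs (-3, 9).
Player 1's commitment gain: 5 − -3 = 8.

8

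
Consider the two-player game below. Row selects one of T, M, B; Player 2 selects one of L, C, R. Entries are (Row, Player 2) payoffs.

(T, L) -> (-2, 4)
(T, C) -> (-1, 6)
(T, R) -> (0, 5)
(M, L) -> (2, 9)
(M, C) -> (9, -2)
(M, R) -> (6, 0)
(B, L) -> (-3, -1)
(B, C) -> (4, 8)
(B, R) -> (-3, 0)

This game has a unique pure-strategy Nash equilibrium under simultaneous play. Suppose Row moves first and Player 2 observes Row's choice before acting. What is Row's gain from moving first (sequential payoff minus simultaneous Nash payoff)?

Solve by backward induction (Row leads).
- T: Player 2 compares 4, 6, 5 and picks C; Row would get -1.
- M: Player 2 compares 9, -2, 0 and picks L; Row would get 2.
- B: Player 2 compares -1, 8, 0 and picks C; Row would get 4.
Maximizing over -1, 2, 4, Row chooses B. Subgame-perfect outcome: (B, C) with payoffs (4, 8).
Under simultaneous play:
Row's best replies: L→M; C→M; R→M.
Player 2's best replies: T→C; M→L; B→C.
Only (M, L) has each player best-responding; Nash payoffs (2, 9).
Row's commitment gain: 4 − 2 = 2.

2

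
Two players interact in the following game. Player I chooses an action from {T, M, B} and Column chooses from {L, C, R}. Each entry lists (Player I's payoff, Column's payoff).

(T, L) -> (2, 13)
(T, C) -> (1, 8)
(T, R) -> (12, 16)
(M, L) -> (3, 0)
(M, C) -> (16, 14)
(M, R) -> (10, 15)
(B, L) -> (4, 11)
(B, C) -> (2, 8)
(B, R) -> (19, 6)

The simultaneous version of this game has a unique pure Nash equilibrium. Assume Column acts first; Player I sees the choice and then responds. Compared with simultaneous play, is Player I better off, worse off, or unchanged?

better off

Work backward from Player I's decision.
- L → Player I plays B (best of 2, 3, 4); Column gets 11.
- C → Player I plays M (best of 1, 16, 2); Column gets 14.
- R → Player I plays B (best of 12, 10, 19); Column gets 6.
Column's induced payoffs are 11, 14, 6, so Column commits to C. Subgame-perfect outcome: (M, C) with payoffs (16, 14).
For the simultaneous game, intersect best replies.
Player I's best replies: L→B; C→M; R→B.
Column's best replies: T→R; M→R; B→L.
Only (B, L) has each player best-responding; Nash payoffs (4, 11).
Player I earns 16 sequentially versus 4 at the Nash outcome: better off.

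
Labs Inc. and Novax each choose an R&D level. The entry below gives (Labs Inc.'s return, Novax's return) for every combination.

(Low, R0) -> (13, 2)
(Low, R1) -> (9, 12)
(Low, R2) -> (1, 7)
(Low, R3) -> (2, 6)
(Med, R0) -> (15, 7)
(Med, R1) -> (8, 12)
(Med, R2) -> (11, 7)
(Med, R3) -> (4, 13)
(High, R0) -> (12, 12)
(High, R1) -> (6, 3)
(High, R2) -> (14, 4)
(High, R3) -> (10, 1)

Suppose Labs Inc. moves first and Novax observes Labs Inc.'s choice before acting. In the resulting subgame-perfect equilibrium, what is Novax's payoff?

Backward induction with Labs Inc. moving first.
- Low: Novax compares 2, 12, 7, 6 and picks R1; Labs Inc. would get 9.
- Med: Novax compares 7, 12, 7, 13 and picks R3; Labs Inc. would get 4.
- High: Novax compares 12, 3, 4, 1 and picks R0; Labs Inc. would get 12.
Among 9, 4, 12, the best is 12 at High. Subgame-perfect outcome: (High, R0) with payoffs (12, 12).

12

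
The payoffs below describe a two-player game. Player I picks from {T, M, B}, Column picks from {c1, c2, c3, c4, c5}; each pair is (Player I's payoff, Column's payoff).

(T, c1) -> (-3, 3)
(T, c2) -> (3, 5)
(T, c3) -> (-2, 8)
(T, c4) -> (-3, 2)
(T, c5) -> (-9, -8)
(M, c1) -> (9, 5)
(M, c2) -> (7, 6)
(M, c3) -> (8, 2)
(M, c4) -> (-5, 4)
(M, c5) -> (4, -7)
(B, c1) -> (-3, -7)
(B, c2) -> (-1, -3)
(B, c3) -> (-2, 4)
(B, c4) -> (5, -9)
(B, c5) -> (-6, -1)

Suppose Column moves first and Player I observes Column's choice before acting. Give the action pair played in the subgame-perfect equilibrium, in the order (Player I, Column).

(M, c2)

Solve by backward induction (Column leads).
- c1: Player I compares -3, 9, -3 and picks M; Column would get 5.
- c2: Player I compares 3, 7, -1 and picks M; Column would get 6.
- c3: Player I compares -2, 8, -2 and picks M; Column would get 2.
- c4: Player I compares -3, -5, 5 and picks B; Column would get -9.
- c5: Player I compares -9, 4, -6 and picks M; Column would get -7.
Maximizing over 5, 6, 2, -9, -7, Column chooses c2. Subgame-perfect outcome: (M, c2) with payoffs (7, 6).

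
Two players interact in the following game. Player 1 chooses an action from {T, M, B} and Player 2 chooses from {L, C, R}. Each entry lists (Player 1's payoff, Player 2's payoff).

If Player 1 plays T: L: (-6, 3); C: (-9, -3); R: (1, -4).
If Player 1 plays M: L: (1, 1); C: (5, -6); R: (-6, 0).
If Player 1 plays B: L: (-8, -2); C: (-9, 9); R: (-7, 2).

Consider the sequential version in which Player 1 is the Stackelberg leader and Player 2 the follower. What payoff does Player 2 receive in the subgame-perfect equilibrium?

Work backward from Player 2's decision.
- T: Player 2 compares 3, -3, -4 and picks L; Player 1 would get -6.
- M: Player 2 compares 1, -6, 0 and picks L; Player 1 would get 1.
- B: Player 2 compares -2, 9, 2 and picks C; Player 1 would get -9.
Player 1's induced payoffs are -6, 1, -9, so Player 1 commits to M. Subgame-perfect outcome: (M, L) with payoffs (1, 1).

1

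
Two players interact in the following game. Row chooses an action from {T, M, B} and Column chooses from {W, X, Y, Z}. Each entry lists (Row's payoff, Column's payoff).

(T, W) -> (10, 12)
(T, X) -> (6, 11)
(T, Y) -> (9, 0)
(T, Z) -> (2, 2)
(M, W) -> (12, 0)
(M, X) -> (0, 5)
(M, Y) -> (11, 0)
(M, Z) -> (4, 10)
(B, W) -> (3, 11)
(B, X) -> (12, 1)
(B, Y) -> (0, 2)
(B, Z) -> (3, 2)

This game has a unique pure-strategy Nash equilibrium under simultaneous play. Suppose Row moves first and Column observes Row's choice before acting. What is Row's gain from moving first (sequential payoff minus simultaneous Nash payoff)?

Work backward from Column's decision.
- T: Column compares 12, 11, 0, 2 and picks W; Row would get 10.
- M: Column compares 0, 5, 0, 10 and picks Z; Row would get 4.
- B: Column compares 11, 1, 2, 2 and picks W; Row would get 3.
Row's induced payoffs are 10, 4, 3, so Row commits to T. Subgame-perfect outcome: (T, W) with payoffs (10, 12).
Now find the simultaneous Nash equilibrium.
Row's best replies: W→M; X→B; Y→M; Z→M.
Column's best replies: T→W; M→Z; B→W.
Only (M, Z) has each player best-responding; Nash payoffs (4, 10).
Row's commitment gain: 10 − 4 = 6.

6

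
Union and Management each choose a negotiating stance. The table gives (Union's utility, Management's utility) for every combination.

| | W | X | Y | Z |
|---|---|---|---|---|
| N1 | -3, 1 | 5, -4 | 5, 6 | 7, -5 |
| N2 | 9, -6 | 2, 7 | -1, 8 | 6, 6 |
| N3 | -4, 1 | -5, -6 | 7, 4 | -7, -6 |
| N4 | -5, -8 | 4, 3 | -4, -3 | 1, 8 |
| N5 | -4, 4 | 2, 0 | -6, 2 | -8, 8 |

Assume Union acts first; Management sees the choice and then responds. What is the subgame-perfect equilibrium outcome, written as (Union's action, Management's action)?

(N3, Y)

Work backward from Management's decision.
- N1: BR = Y, leader payoff 5.
- N2: BR = Y, leader payoff -1.
- N3: BR = Y, leader payoff 7.
- N4: BR = Z, leader payoff 1.
- N5: BR = Z, leader payoff -8.
Among 5, -1, 7, 1, -8, the best is 7 at N3. Subgame-perfect outcome: (N3, Y) with payoffs (7, 4).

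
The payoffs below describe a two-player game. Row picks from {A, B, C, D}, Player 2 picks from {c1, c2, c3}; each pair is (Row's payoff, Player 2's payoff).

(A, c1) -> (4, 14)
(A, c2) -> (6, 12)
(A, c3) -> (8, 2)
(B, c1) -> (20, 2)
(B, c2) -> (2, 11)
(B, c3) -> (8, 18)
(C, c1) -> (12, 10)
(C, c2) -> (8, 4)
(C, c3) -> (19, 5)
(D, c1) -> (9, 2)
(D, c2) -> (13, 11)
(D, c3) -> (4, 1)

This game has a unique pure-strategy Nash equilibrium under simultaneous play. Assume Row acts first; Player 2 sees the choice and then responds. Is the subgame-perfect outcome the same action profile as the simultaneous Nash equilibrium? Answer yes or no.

yes

Player 2 best-responds to each possible Row move:
- A: Player 2 compares 14, 12, 2 and picks c1; Row would get 4.
- B: Player 2 compares 2, 11, 18 and picks c3; Row would get 8.
- C: Player 2 compares 10, 4, 5 and picks c1; Row would get 12.
- D: Player 2 compares 2, 11, 1 and picks c2; Row would get 13.
Maximizing over 4, 8, 12, 13, Row chooses D. Subgame-perfect outcome: (D, c2) with payoffs (13, 11).
Now find the simultaneous Nash equilibrium.
Row's best replies: c1→B; c2→D; c3→C.
Player 2's best replies: A→c1; B→c3; C→c1; D→c2.
Only (D, c2) has each player best-responding; Nash payoffs (13, 11).
Sequential outcome (D, c2) coincides with the Nash profile (D, c2).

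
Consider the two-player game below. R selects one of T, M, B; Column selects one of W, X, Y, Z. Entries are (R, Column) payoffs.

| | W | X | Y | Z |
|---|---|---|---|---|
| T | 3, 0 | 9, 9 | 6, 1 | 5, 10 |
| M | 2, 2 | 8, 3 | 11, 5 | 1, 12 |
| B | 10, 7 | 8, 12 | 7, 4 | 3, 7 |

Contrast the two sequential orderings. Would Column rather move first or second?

If R leads: Column's best replies are T→Z, M→Z, B→X; R's induced payoffs 5, 1, 8; outcome (B, X), payoffs (8, 12).
If Column leads: R's best replies are W→B, X→T, Y→M, Z→T; Column's induced payoffs 7, 9, 5, 10; outcome (T, Z), payoffs (5, 10).
Column gets 10 moving first and 12 moving second, so Column prefers to move second.

second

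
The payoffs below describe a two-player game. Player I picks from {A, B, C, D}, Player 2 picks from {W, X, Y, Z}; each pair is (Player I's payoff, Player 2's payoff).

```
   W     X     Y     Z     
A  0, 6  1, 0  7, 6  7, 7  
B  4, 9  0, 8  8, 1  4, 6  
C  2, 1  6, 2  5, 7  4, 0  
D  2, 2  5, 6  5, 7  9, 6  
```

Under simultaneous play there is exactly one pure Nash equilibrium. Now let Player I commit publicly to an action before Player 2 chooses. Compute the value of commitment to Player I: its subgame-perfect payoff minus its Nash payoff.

3

Work backward from Player 2's decision.
- A → Player 2 plays Z (best of 6, 0, 6, 7); Player I gets 7.
- B → Player 2 plays W (best of 9, 8, 1, 6); Player I gets 4.
- C → Player 2 plays Y (best of 1, 2, 7, 0); Player I gets 5.
- D → Player 2 plays Y (best of 2, 6, 7, 6); Player I gets 5.
Player I's induced payoffs are 7, 4, 5, 5, so Player I commits to A. Subgame-perfect outcome: (A, Z) with payoffs (7, 7).
Under simultaneous play:
Player I's best replies: W→B; X→C; Y→B; Z→D.
Player 2's best replies: A→Z; B→W; C→Y; D→Y.
Only (B, W) has each player best-responding; Nash payoffs (4, 9).
Player I's commitment gain: 7 − 4 = 3.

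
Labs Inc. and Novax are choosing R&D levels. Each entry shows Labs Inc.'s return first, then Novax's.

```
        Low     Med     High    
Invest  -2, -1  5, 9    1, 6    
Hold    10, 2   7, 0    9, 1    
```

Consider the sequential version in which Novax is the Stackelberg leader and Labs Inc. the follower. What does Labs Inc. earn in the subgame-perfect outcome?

Backward induction with Novax moving first.
- Low → Labs Inc. plays Hold (best of -2, 10); Novax gets 2.
- Med → Labs Inc. plays Hold (best of 5, 7); Novax gets 0.
- High → Labs Inc. plays Hold (best of 1, 9); Novax gets 1.
Novax's induced payoffs are 2, 0, 1, so Novax commits to Low. Subgame-perfect outcome: (Hold, Low) with payoffs (10, 2).

10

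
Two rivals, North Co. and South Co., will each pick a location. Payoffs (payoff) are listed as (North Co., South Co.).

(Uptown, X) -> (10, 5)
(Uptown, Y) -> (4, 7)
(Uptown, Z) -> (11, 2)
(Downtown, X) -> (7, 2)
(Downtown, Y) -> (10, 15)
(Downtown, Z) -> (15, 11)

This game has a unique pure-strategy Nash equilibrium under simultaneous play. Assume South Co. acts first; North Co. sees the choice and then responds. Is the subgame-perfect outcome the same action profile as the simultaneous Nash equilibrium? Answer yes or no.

Solve by backward induction (South Co. leads).
- X: BR = Uptown, leader payoff 5.
- Y: BR = Downtown, leader payoff 15.
- Z: BR = Downtown, leader payoff 11.
Among 5, 15, 11, the best is 15 at Y. Subgame-perfect outcome: (Downtown, Y) with payoffs (10, 15).
Under simultaneous play:
North Co.'s best replies: X→Uptown; Y→Downtown; Z→Downtown.
South Co.'s best replies: Uptown→Y; Downtown→Y.
Only (Downtown, Y) has each player best-responding; Nash payoffs (10, 15).
Sequential outcome (Downtown, Y) coincides with the Nash profile (Downtown, Y).

yes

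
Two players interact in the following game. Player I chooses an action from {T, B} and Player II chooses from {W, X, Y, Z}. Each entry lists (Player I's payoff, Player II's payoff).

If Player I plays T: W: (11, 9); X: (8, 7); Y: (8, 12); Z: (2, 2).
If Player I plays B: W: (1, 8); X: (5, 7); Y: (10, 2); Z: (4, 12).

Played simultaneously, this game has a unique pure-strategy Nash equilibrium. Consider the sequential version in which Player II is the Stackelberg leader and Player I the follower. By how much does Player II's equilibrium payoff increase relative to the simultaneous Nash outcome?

0

Player I best-responds to each possible Player II move:
- W → Player I plays T (best of 11, 1); Player II gets 9.
- X → Player I plays T (best of 8, 5); Player II gets 7.
- Y → Player I plays B (best of 8, 10); Player II gets 2.
- Z → Player I plays B (best of 2, 4); Player II gets 12.
Player II's induced payoffs are 9, 7, 2, 12, so Player II commits to Z. Subgame-perfect outcome: (B, Z) with payoffs (4, 12).
Under simultaneous play:
Player I's best replies: W→T; X→T; Y→B; Z→B.
Player II's best replies: T→Y; B→Z.
Only (B, Z) has each player best-responding; Nash payoffs (4, 12).
Player II's commitment gain: 12 − 12 = 0.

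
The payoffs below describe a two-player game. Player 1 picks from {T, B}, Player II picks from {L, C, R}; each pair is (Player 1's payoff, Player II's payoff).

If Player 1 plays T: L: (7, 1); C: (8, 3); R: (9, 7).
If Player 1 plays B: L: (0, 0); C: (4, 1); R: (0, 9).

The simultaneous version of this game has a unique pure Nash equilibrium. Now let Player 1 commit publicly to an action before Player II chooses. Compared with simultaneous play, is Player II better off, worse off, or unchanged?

unchanged

Work backward from Player II's decision.
- T: Player II compares 1, 3, 7 and picks R; Player 1 would get 9.
- B: Player II compares 0, 1, 9 and picks R; Player 1 would get 0.
Player 1's induced payoffs are 9, 0, so Player 1 commits to T. Subgame-perfect outcome: (T, R) with payoffs (9, 7).
For the simultaneous game, intersect best replies.
Player 1's best replies: L→T; C→T; R→T.
Player II's best replies: T→R; B→R.
The unique mutual best reply is (T, R), giving (9, 7).
Player II earns 7 sequentially versus 7 at the Nash outcome: unchanged.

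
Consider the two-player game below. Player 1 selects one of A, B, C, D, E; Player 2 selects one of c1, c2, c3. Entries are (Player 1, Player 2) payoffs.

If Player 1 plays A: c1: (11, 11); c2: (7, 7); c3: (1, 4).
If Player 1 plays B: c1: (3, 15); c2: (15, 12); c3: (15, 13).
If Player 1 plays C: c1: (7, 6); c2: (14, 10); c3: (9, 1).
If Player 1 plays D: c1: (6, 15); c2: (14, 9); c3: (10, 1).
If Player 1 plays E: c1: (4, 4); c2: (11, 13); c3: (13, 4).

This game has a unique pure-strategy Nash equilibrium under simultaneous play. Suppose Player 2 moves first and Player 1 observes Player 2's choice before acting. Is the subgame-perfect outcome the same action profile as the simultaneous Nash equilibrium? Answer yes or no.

Work backward from Player 1's decision.
- c1: Player 1 compares 11, 3, 7, 6, 4 and picks A; Player 2 would get 11.
- c2: Player 1 compares 7, 15, 14, 14, 11 and picks B; Player 2 would get 12.
- c3: Player 1 compares 1, 15, 9, 10, 13 and picks B; Player 2 would get 13.
Maximizing over 11, 12, 13, Player 2 chooses c3. Subgame-perfect outcome: (B, c3) with payoffs (15, 13).
For the simultaneous game, intersect best replies.
Player 1's best replies: c1→A; c2→B; c3→B.
Player 2's best replies: A→c1; B→c1; C→c2; D→c1; E→c2.
Only (A, c1) has each player best-responding; Nash payoffs (11, 11).
Sequential outcome (B, c3) differs from the Nash profile (A, c1).

no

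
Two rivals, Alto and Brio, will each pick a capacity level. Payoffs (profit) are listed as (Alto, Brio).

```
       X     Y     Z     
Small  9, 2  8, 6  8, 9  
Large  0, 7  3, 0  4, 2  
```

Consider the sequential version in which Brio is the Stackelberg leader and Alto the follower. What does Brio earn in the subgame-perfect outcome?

Work backward from Alto's decision.
- X: BR = Small, leader payoff 2.
- Y: BR = Small, leader payoff 6.
- Z: BR = Small, leader payoff 9.
Among 2, 6, 9, the best is 9 at Z. Subgame-perfect outcome: (Small, Z) with payoffs (8, 9).

9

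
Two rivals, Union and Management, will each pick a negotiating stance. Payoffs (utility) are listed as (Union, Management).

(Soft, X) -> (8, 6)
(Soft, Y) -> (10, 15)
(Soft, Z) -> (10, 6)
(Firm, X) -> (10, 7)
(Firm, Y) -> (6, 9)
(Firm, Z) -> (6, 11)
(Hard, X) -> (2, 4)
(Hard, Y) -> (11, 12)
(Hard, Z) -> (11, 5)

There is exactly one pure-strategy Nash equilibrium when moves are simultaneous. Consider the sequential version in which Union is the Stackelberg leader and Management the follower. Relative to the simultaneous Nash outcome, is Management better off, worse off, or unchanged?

Management best-responds to each possible Union move:
- Soft: BR = Y, leader payoff 10.
- Firm: BR = Z, leader payoff 6.
- Hard: BR = Y, leader payoff 11.
Among 10, 6, 11, the best is 11 at Hard. Subgame-perfect outcome: (Hard, Y) with payoffs (11, 12).
Now find the simultaneous Nash equilibrium.
Union's best replies: X→Firm; Y→Hard; Z→Hard.
Management's best replies: Soft→Y; Firm→Z; Hard→Y.
The unique mutual best reply is (Hard, Y), giving (11, 12).
Management earns 12 sequentially versus 12 at the Nash outcome: unchanged.

unchanged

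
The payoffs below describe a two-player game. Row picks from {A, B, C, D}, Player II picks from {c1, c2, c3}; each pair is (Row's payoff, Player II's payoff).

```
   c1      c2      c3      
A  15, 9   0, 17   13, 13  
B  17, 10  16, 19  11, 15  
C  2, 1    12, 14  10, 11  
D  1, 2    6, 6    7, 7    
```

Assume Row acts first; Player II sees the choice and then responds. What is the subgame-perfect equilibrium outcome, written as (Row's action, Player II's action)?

Solve by backward induction (Row leads).
- A: BR = c2, leader payoff 0.
- B: BR = c2, leader payoff 16.
- C: BR = c2, leader payoff 12.
- D: BR = c3, leader payoff 7.
Row's induced payoffs are 0, 16, 12, 7, so Row commits to B. Subgame-perfect outcome: (B, c2) with payoffs (16, 19).

(B, c2)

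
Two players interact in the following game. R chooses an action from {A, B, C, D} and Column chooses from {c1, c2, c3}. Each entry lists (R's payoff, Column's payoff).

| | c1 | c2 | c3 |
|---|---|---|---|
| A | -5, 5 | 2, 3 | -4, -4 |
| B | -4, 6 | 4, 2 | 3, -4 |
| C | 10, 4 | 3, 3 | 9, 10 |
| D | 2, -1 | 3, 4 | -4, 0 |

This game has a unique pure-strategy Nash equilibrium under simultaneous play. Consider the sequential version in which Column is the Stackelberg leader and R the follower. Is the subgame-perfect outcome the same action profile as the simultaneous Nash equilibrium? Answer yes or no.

Solve by backward induction (Column leads).
- c1 → R plays C (best of -5, -4, 10, 2); Column gets 4.
- c2 → R plays B (best of 2, 4, 3, 3); Column gets 2.
- c3 → R plays C (best of -4, 3, 9, -4); Column gets 10.
Maximizing over 4, 2, 10, Column chooses c3. Subgame-perfect outcome: (C, c3) with payoffs (9, 10).
Now find the simultaneous Nash equilibrium.
R's best replies: c1→C; c2→B; c3→C.
Column's best replies: A→c1; B→c1; C→c3; D→c2.
The unique mutual best reply is (C, c3), giving (9, 10).
Sequential outcome (C, c3) coincides with the Nash profile (C, c3).

yes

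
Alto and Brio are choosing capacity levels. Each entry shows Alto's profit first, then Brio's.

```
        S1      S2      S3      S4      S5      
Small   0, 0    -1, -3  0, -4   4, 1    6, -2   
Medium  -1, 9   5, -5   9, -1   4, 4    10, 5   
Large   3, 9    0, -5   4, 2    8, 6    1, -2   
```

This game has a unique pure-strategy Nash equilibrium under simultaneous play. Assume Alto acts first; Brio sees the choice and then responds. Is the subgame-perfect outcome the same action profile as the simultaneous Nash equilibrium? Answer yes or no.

Work backward from Brio's decision.
- Small: Brio compares 0, -3, -4, 1, -2 and picks S4; Alto would get 4.
- Medium: Brio compares 9, -5, -1, 4, 5 and picks S1; Alto would get -1.
- Large: Brio compares 9, -5, 2, 6, -2 and picks S1; Alto would get 3.
Alto's induced payoffs are 4, -1, 3, so Alto commits to Small. Subgame-perfect outcome: (Small, S4) with payoffs (4, 1).
Now find the simultaneous Nash equilibrium.
Alto's best replies: S1→Large; S2→Medium; S3→Medium; S4→Large; S5→Medium.
Brio's best replies: Small→S4; Medium→S1; Large→S1.
The unique mutual best reply is (Large, S1), giving (3, 9).
Sequential outcome (Small, S4) differs from the Nash profile (Large, S1).

no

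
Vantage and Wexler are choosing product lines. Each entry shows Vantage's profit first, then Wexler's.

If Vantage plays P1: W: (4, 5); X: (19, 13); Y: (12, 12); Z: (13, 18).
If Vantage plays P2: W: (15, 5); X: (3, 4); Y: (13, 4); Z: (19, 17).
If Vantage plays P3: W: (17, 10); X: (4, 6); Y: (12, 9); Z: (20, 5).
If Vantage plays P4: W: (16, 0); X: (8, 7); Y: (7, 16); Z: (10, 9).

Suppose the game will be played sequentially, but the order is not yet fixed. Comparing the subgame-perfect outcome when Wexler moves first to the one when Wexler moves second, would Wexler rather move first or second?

If Vantage leads: Wexler's best replies are P1→Z, P2→Z, P3→W, P4→Y; Vantage's induced payoffs 13, 19, 17, 7; outcome (P2, Z), payoffs (19, 17).
If Wexler leads: Vantage's best replies are W→P3, X→P1, Y→P2, Z→P3; Wexler's induced payoffs 10, 13, 4, 5; outcome (P1, X), payoffs (19, 13).
Wexler gets 13 moving first and 17 moving second, so Wexler prefers to move second.

second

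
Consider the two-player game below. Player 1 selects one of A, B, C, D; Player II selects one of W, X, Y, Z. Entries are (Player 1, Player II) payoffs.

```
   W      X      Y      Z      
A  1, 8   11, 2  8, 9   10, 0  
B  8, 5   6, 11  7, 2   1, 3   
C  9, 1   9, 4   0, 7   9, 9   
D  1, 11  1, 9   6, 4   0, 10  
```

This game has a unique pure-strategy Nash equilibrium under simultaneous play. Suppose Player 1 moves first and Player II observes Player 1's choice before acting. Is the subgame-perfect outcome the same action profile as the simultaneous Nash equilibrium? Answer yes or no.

Solve by backward induction (Player 1 leads).
- A: Player II compares 8, 2, 9, 0 and picks Y; Player 1 would get 8.
- B: Player II compares 5, 11, 2, 3 and picks X; Player 1 would get 6.
- C: Player II compares 1, 4, 7, 9 and picks Z; Player 1 would get 9.
- D: Player II compares 11, 9, 4, 10 and picks W; Player 1 would get 1.
Among 8, 6, 9, 1, the best is 9 at C. Subgame-perfect outcome: (C, Z) with payoffs (9, 9).
Under simultaneous play:
Player 1's best replies: W→C; X→A; Y→A; Z→A.
Player II's best replies: A→Y; B→X; C→Z; D→W.
Only (A, Y) has each player best-responding; Nash payoffs (8, 9).
Sequential outcome (C, Z) differs from the Nash profile (A, Y).

no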